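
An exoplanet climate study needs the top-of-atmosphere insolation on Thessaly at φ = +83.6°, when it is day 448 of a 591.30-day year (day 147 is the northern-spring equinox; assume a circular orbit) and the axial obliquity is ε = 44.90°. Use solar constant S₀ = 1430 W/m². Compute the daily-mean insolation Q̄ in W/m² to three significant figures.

Solar longitude: λ_s = 360° × (448 − 147)/591.30 = 183.257°.
sin δ = sin 44.90° × sin 183.257° = -0.04011, so δ = -2.299°.
cos H₀ = −tan(+83.6°) tan(-2.299°) = 0.3578, H₀ = 1.2048 rad.
Bracket: H₀ sin φ sin δ + cos φ cos δ sin H₀ = 1.2048×0.99377×-0.04011 + 0.11147×0.99920×0.93378 = -0.048023 + 0.104005 = 0.055982.
Q̄ = (S₀/π) × [bracket] = (1430/π) × 0.055982 = 25.48 W/m².

Q̄ ≈ 25.5 W/m²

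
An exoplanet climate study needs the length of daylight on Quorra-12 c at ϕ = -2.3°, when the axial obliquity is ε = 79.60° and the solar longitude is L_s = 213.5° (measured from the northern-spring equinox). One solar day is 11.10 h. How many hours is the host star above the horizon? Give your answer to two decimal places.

5.64 h

Solar declination: sin δ = sin ε · sin L_s = sin 79.60° × sin 213.5° = -0.54287, so δ = -32.879°.
cos h₀ = −tan ϕ · tan δ = −tan(-2.3°) × tan(-32.879°) = -0.0260, so h₀ = 1.5968 rad = 91.49°.
Daylight = 2h₀/(2π) × 11.10 h = (1.5968/π) × 11.10 = 5.64 h.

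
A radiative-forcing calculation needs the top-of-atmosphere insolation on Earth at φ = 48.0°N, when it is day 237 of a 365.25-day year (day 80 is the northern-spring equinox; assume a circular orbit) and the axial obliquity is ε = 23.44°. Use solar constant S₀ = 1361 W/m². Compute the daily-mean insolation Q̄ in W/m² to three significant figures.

Solar longitude: λ_s = 360° × (237 − 80)/365.25 = 154.743°.
sin δ = sin 23.44° × sin 154.743° = 0.16973, so δ = +9.772°.
cos H₀ = −tan(+48.0°) tan(+9.772°) = -0.1913, H₀ = 1.7633 rad.
Bracket: H₀ sin φ sin δ + cos φ cos δ sin H₀ = 1.7633×0.74314×0.16973 + 0.66913×0.98549×0.98154 = 0.222411 + 0.647248 = 0.869659.
Q̄ = (S₀/π) × [bracket] = (1361/π) × 0.869659 = 376.8 W/m².

Q̄ ≈ 377 W/m²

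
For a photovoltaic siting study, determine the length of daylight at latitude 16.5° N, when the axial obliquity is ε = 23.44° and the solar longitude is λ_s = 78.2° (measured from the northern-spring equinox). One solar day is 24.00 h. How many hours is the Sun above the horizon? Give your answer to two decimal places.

12.96 h

Solar declination: sin δ = sin ε · sin λ_s = sin 23.44° × sin 78.2° = 0.38938, so δ = +22.916°.
cos H₀ = −tan φ · tan δ = −tan(+16.5°) × tan(+22.916°) = -0.1252, so H₀ = 1.6963 rad = 97.19°.
Daylight = 2H₀/(2π) × 24.00 h = (1.6963/π) × 24.00 = 12.96 h.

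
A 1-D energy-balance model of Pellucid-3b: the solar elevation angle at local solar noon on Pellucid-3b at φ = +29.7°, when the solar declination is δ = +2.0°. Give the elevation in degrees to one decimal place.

At local noon the hour angle is zero, so the zenith angle equals |φ − δ| = |+29.7° − (+2.000°)| = 27.700°.
Elevation = 90° − 27.700° = 62.3°.

62.3°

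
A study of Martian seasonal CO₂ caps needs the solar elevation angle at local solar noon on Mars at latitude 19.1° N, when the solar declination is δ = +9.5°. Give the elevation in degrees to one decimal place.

80.4°

At local noon the hour angle is zero, so the zenith angle equals |ϕ − δ| = |+19.1° − (+9.500°)| = 9.600°.
Elevation = 90° − 9.600° = 80.4°.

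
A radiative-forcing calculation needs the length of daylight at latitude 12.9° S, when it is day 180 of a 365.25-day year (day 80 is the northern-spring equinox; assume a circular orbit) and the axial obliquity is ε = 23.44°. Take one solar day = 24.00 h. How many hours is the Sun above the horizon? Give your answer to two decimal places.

Solar longitude: λ_s = 360° × (180 − 80)/365.25 = 98.563°.
sin δ = sin 23.44° × sin 98.563° = 0.39335, so δ = +23.163°.
cos H₀ = −tan φ · tan δ = −tan(-12.9°) × tan(+23.163°) = 0.0980, so H₀ = 1.4726 rad = 84.38°.
Daylight = 2H₀/(2π) × 24.00 h = (1.4726/π) × 24.00 = 11.25 h.

11.25 h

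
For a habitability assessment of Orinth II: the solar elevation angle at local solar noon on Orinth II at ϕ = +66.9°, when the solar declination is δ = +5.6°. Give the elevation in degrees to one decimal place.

At local noon the hour angle is zero, so the zenith angle equals |ϕ − δ| = |+66.9° − (+5.600°)| = 61.300°.
Elevation = 90° − 61.300° = 28.7°.

28.7°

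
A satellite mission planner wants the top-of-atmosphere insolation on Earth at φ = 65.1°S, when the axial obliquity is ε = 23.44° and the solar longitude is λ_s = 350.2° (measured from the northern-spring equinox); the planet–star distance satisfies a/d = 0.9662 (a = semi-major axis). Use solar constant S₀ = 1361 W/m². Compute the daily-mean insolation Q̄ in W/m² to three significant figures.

Q̄ ≈ 211 W/m²

Solar declination: sin δ = sin ε · sin λ_s = sin 23.44° × sin 350.2° = -0.06771, so δ = -3.882°.
cos H₀ = −tan(-65.1°) tan(-3.882°) = -0.1462, H₀ = 1.7175 rad.
Bracket: H₀ sin φ sin δ + cos φ cos δ sin H₀ = 1.7175×-0.90704×-0.06771 + 0.42104×0.99771×0.98926 = 0.105481 + 0.415564 = 0.521045.
Inverse-square distance factor (a/d)² = 0.9662² = 0.933542.
Q̄ = (S₀/π) × 0.933542 × [bracket] = (1361/π) × 0.933542 × 0.521045 = 210.7 W/m².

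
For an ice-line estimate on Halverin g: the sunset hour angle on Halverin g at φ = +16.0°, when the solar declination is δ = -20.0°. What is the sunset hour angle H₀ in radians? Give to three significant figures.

H₀ = 1.47 rad

cos H₀ = −tan φ · tan δ = −tan(+16.0°) × tan(-20.000°) = 0.1044, so H₀ = 1.4662 rad = 84.01°.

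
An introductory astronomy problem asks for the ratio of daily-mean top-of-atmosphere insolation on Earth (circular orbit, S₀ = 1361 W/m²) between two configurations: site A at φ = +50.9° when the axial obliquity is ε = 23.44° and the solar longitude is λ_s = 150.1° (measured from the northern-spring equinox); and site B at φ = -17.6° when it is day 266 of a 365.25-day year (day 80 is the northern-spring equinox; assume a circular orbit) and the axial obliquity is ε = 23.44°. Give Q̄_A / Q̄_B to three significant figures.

Q̄_A / Q̄_B ≈ 0.912

— Configuration A (φ=+50.9°):
Solar declination: sin δ = sin ε · sin λ_s = sin 23.44° × sin 150.1° = 0.19829, so δ = +11.437°.
cos H₀ = −tan(+50.9°) tan(+11.437°) = -0.2489, H₀ = 1.8224 rad.
Bracket: H₀ sin φ sin δ + cos φ cos δ sin H₀ = 1.8224×0.77605×0.19829 + 0.63068×0.98014×0.96852 = 0.280436 + 0.598695 = 0.879131.
Q̄ = (S₀/π) × [bracket] = (1361/π) × 0.879131 = 380.86 W/m².
— Configuration B (φ=-17.6°):
Solar longitude: λ_s = 360° × (266 − 80)/365.25 = 183.326°.
sin δ = sin 23.44° × sin 183.326° = -0.02308, so δ = -1.323°.
cos H₀ = −tan(-17.6°) tan(-1.323°) = -0.0073, H₀ = 1.5781 rad.
Bracket: H₀ sin φ sin δ + cos φ cos δ sin H₀ = 1.5781×-0.30237×-0.02308 + 0.95319×0.99973×0.99997 = 0.011013 + 0.952904 = 0.963917.
Q̄ = (S₀/π) × [bracket] = (1361/π) × 0.963917 = 417.59 W/m².
Ratio Q̄_A / Q̄_B = 380.86 / 417.59 = 0.9120.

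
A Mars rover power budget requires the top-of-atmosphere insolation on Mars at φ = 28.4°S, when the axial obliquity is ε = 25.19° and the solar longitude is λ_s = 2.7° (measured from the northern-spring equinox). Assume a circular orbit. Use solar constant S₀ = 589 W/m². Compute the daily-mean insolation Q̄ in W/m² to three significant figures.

Q̄ ≈ 162 W/m²

Solar declination: sin δ = sin ε · sin λ_s = sin 25.19° × sin 2.7° = 0.02005, so δ = +1.149°.
cos H₀ = −tan(-28.4°) tan(+1.149°) = 0.0108, H₀ = 1.5600 rad.
Bracket: H₀ sin φ sin δ + cos φ cos δ sin H₀ = 1.5600×-0.47562×0.02005 + 0.87965×0.99980×0.99994 = -0.014876 + 0.879421 = 0.864545.
Q̄ = (S₀/π) × [bracket] = (589/π) × 0.864545 = 162.1 W/m².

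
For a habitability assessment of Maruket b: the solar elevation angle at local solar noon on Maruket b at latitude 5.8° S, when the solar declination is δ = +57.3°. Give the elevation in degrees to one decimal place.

At local noon the hour angle is zero, so the zenith angle equals |φ − δ| = |-5.8° − (+57.300°)| = 63.100°.
Elevation = 90° − 63.100° = 26.9°.

26.9°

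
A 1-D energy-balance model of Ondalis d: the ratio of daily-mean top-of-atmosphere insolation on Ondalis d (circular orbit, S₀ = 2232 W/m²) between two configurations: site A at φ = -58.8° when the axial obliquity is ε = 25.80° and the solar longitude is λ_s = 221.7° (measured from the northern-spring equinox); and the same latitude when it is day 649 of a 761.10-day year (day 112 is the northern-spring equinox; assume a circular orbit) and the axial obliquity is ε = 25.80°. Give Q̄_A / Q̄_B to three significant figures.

— Configuration A (φ=-58.8°):
Solar declination: sin δ = sin ε · sin λ_s = sin 25.80° × sin 221.7° = -0.28953, so δ = -16.830°.
cos H₀ = −tan(-58.8°) tan(-16.830°) = -0.4995, H₀ = 2.0938 rad.
Bracket: H₀ sin φ sin δ + cos φ cos δ sin H₀ = 2.0938×-0.85536×-0.28953 + 0.51803×0.95717×0.86634 = 0.518535 + 0.429568 = 0.948103.
Q̄ = (S₀/π) × [bracket] = (2232/π) × 0.948103 = 673.60 W/m².
— Configuration B (φ=-58.8°):
Solar longitude: λ_s = 360° × (649 − 112)/761.10 = 254.001°.
sin δ = sin 25.80° × sin 254.001° = -0.41837, so δ = -24.732°.
cos H₀ = −tan(-58.8°) tan(-24.732°) = -0.7606, H₀ = 2.4350 rad.
Bracket: H₀ sin φ sin δ + cos φ cos δ sin H₀ = 2.4350×-0.85536×-0.41837 + 0.51803×0.90828×0.64925 = 0.871382 + 0.305483 = 1.176865.
Q̄ = (S₀/π) × [bracket] = (2232/π) × 1.176865 = 836.12 W/m².
Ratio Q̄_A / Q̄_B = 673.60 / 836.12 = 0.8056.

Q̄_A / Q̄_B ≈ 0.806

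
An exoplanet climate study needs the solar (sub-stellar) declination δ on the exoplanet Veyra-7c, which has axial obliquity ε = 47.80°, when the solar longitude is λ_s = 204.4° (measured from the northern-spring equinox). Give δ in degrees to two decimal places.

sin δ = sin ε · sin λ_s = sin 47.80° × sin 204.4° = -0.306030.
δ = arcsin(-0.306030) = -17.82°.

δ = -17.82°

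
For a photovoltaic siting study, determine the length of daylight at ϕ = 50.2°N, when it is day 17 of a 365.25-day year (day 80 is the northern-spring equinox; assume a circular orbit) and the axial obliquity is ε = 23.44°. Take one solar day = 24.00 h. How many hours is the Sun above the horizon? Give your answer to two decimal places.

Solar longitude: L_s = 360° × (17 − 80)/365.25 = -62.094°, i.e. -62.094° + 360° = 297.906°.
sin δ = sin 23.44° × sin 297.906° = -0.35153, so δ = -20.581°.
cos h₀ = −tan ϕ · tan δ = −tan(+50.2°) × tan(-20.581°) = 0.4507, so h₀ = 1.1033 rad = 63.21°.
Daylight = 2h₀/(2π) × 24.00 h = (1.1033/π) × 24.00 = 8.43 h.

8.43 h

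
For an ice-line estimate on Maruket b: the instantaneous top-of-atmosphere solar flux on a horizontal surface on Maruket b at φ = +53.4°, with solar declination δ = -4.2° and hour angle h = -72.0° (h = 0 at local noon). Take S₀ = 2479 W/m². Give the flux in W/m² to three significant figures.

310 W/m²

cos θ_z = sin φ sin δ + cos φ cos δ cos h = -0.058797 + 0.183749 = 0.124952.
Flux = S₀ · cos θ_z = 2479 × 0.124952 = 309.8 W/m².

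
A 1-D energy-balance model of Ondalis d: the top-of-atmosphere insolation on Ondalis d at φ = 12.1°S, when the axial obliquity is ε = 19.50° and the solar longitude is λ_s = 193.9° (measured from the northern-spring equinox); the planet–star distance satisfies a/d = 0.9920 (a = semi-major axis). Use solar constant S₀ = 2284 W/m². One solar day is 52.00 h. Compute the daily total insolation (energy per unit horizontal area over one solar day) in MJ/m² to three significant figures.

134 MJ/m²

Solar declination: sin δ = sin ε · sin λ_s = sin 19.50° × sin 193.9° = -0.08019, so δ = -4.599°.
cos H₀ = −tan(-12.1°) tan(-4.599°) = -0.0172, H₀ = 1.5880 rad.
Bracket: H₀ sin φ sin δ + cos φ cos δ sin H₀ = 1.5880×-0.20962×-0.08019 + 0.97778×0.99678×0.99985 = 0.026693 + 0.974485 = 1.001178.
Inverse-square distance factor (a/d)² = 0.9920² = 0.984064.
Q̄ = (S₀/π) × 0.984064 × [bracket] = (2284/π) × 0.984064 × 1.001178 = 716.28 W/m².
Daily total = Q̄ × 52.00 h × 3600 s/h = 716.28 × 52.00 × 3600 / 10⁶ = 134.1 MJ/m².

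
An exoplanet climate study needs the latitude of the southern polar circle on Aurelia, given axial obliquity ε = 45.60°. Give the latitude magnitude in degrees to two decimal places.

44.40°

The polar circle is the lowest latitude that experiences at least one full rotation of continuous darkness at the northern-summer solstice; it lies at |ϕ| = 90° − ε = 90° − 45.60° = 44.40°.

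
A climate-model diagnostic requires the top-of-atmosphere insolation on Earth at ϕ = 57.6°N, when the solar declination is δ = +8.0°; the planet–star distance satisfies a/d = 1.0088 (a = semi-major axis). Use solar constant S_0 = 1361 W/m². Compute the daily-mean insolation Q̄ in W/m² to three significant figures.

cos h₀ = −tan(+57.6°) tan(+8.000°) = -0.2215, h₀ = 1.7941 rad.
Bracket: h₀ sin ϕ sin δ + cos ϕ cos δ sin h₀ = 1.7941×0.84433×0.13917 + 0.53583×0.99027×0.97517 = 0.210816 + 0.517441 = 0.728257.
Inverse-square distance factor (a/d)² = 1.0088² = 1.017677.
Q̄ = (S_0/π) × 1.017677 × [bracket] = (1361/π) × 1.017677 × 0.728257 = 321.1 W/m².

Q̄ ≈ 321 W/m²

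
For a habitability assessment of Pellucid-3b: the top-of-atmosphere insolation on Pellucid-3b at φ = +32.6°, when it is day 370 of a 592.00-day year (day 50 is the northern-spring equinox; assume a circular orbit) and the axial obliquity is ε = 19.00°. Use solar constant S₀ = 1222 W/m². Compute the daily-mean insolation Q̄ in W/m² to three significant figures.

Q̄ ≈ 300 W/m²

Solar longitude: λ_s = 360° × (370 − 50)/592.00 = 194.595°.
sin δ = sin 19.00° × sin 194.595° = -0.08204, so δ = -4.706°.
cos H₀ = −tan(+32.6°) tan(-4.706°) = 0.0526, H₀ = 1.5181 rad.
Bracket: H₀ sin φ sin δ + cos φ cos δ sin H₀ = 1.5181×0.53877×-0.08204 + 0.84245×0.99663×0.99861 = -0.067101 + 0.838444 = 0.771343.
Q̄ = (S₀/π) × [bracket] = (1222/π) × 0.771343 = 300.0 W/m².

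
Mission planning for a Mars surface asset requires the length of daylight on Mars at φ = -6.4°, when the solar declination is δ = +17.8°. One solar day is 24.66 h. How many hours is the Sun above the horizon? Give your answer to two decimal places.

cos H₀ = −tan φ · tan δ = −tan(-6.4°) × tan(+17.800°) = 0.0360, so H₀ = 1.5348 rad = 87.94°.
Daylight = 2H₀/(2π) × 24.66 h = (1.5348/π) × 24.66 = 12.05 h.

12.05 h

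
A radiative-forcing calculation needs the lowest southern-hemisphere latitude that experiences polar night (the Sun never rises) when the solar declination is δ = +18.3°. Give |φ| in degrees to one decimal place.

|φ| = 71.7°

Polar night requires cos H₀ = −tan φ tan δ ≥ 1, i.e. tan φ tan δ ≤ −1.
The boundary is |tan φ| · |tan δ| = 1, so |φ| = 90° − |δ| = 90° − 18.3° = 71.7° in the southern hemisphere.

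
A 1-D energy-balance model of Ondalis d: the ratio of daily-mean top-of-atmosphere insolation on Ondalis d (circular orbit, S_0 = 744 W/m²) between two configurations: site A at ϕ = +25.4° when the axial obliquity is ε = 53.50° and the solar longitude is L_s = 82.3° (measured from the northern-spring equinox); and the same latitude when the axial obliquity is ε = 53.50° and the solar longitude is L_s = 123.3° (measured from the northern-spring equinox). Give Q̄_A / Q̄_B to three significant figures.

Q̄_A / Q̄_B ≈ 1.01

— Configuration A (ϕ=+25.4°):
Solar declination: sin δ = sin ε · sin L_s = sin 53.50° × sin 82.3° = 0.79661, so δ = +52.807°.
cos h₀ = −tan(+25.4°) tan(+52.807°) = -0.6257, h₀ = 2.2469 rad.
Bracket: h₀ sin ϕ sin δ + cos ϕ cos δ sin h₀ = 2.2469×0.42894×0.79661 + 0.90334×0.60450×0.78003 = 0.767761 + 0.425950 = 1.193711.
Q̄ = (S_0/π) × [bracket] = (744/π) × 1.193711 = 282.70 W/m².
— Configuration B (ϕ=+25.4°):
Solar declination: sin δ = sin ε · sin L_s = sin 53.50° × sin 123.3° = 0.67187, so δ = +42.212°.
cos h₀ = −tan(+25.4°) tan(+42.212°) = -0.4307, h₀ = 2.0161 rad.
Bracket: h₀ sin ϕ sin δ + cos ϕ cos δ sin h₀ = 2.0161×0.42894×0.67187 + 0.90334×0.74067×0.90248 = 0.581024 + 0.603828 = 1.184852.
Q̄ = (S_0/π) × [bracket] = (744/π) × 1.184852 = 280.60 W/m².
Ratio Q̄_A / Q̄_B = 282.70 / 280.60 = 1.007.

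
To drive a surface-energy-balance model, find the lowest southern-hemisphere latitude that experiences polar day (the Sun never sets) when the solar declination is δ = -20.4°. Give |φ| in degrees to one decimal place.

|φ| = 69.6°

Polar day requires cos H₀ = −tan φ tan δ ≤ −1, i.e. tan φ tan δ ≥ 1.
The boundary is |tan φ| · |tan δ| = 1, so |φ| = 90° − |δ| = 90° − 20.4° = 69.6° in the southern hemisphere.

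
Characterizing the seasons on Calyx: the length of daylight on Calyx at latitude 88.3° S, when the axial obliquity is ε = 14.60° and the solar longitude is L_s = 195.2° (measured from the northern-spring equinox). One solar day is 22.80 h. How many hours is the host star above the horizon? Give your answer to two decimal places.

22.80 h

Solar declination: sin δ = sin ε · sin L_s = sin 14.60° × sin 195.2° = -0.06609, so δ = -3.789°.
Sunrise equation: cos h₀ = −tan ϕ · tan δ = -2.2317 ≤ −1, so the host star never sets (polar day) and h₀ = π.
Daylight = 2h₀/(2π) × 22.80 h = (3.1416/π) × 22.80 = 22.80 h.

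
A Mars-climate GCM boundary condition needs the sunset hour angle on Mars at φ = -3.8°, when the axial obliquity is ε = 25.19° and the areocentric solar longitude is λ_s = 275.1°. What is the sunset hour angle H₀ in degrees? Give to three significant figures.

sin δ = sin 25.19° × sin 275.1° = -0.42394, so δ = -25.083°.
cos H₀ = −tan φ · tan δ = −tan(-3.8°) × tan(-25.083°) = -0.0311, so H₀ = 1.6019 rad = 91.78°.

H₀ = 91.8°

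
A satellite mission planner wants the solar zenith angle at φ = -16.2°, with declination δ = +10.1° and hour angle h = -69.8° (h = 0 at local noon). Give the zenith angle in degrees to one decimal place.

cos θ_z = sin φ sin δ + cos φ cos δ cos h = -0.048926 + 0.326449 = 0.277523.
θ_z = arccos(0.277523) = 73.9°.

θ_z = 73.9°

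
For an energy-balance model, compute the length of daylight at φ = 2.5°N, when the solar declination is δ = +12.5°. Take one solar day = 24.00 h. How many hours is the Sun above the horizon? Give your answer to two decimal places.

12.07 h

cos H₀ = −tan φ · tan δ = −tan(+2.5°) × tan(+12.500°) = -0.0097, so H₀ = 1.5805 rad = 90.55°.
Daylight = 2H₀/(2π) × 24.00 h = (1.5805/π) × 24.00 = 12.07 h.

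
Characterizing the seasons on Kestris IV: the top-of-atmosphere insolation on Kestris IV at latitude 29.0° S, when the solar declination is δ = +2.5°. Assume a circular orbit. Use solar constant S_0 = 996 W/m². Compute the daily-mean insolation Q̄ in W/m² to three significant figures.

cos h₀ = −tan(-29.0°) tan(+2.500°) = 0.0242, h₀ = 1.5466 rad.
Bracket: h₀ sin ϕ sin δ + cos ϕ cos δ sin h₀ = 1.5466×-0.48481×0.04362 + 0.87462×0.99905×0.99971 = -0.032707 + 0.873536 = 0.840829.
Q̄ = (S_0/π) × [bracket] = (996/π) × 0.840829 = 266.6 W/m².

Q̄ ≈ 267 W/m²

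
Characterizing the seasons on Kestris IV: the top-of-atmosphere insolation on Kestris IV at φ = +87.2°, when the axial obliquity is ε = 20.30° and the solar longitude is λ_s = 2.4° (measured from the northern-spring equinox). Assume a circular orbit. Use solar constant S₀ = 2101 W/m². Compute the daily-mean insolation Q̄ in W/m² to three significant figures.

Solar declination: sin δ = sin ε · sin λ_s = sin 20.30° × sin 2.4° = 0.01453, so δ = +0.832°.
cos H₀ = −tan(+87.2°) tan(+0.832°) = -0.2971, H₀ = 1.8724 rad.
Bracket: H₀ sin φ sin δ + cos φ cos δ sin H₀ = 1.8724×0.99881×0.01453 + 0.04885×0.99989×0.95485 = 0.027174 + 0.046639 = 0.073813.
Q̄ = (S₀/π) × [bracket] = (2101/π) × 0.073813 = 49.36 W/m².

Q̄ ≈ 49.4 W/m²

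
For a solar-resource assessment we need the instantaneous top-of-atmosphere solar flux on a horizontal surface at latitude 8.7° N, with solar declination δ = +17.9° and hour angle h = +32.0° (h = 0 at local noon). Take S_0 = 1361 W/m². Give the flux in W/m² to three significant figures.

cos θ_z = sin ϕ sin δ + cos ϕ cos δ cos h = 0.046491 + 0.797712 = 0.844203.
Flux = S_0 · cos θ_z = 1361 × 0.844203 = 1149 W/m².

1.15e+03 W/m²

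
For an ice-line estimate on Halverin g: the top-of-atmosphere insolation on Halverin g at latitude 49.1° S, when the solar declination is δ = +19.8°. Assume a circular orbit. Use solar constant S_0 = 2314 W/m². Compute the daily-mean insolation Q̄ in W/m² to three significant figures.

Q̄ ≈ 197 W/m²

cos h₀ = −tan(-49.1°) tan(+19.800°) = 0.4156, h₀ = 1.1422 rad.
Bracket: h₀ sin ϕ sin δ + cos ϕ cos δ sin h₀ = 1.1422×-0.75585×0.33874 + 0.65474×0.94088×0.90954 = -0.292445 + 0.560306 = 0.267861.
Q̄ = (S_0/π) × [bracket] = (2314/π) × 0.267861 = 197.3 W/m².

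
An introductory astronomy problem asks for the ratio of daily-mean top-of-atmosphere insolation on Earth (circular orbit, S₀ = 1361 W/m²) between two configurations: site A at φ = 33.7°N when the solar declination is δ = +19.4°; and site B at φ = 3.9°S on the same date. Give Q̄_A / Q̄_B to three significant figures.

— Configuration A (φ=+33.7°):
cos H₀ = −tan(+33.7°) tan(+19.400°) = -0.2349, H₀ = 1.8079 rad.
Bracket: H₀ sin φ sin δ + cos φ cos δ sin H₀ = 1.8079×0.55484×0.33216 + 0.83195×0.94322×0.97203 = 0.333188 + 0.762763 = 1.095951.
Q̄ = (S₀/π) × [bracket] = (1361/π) × 1.095951 = 474.79 W/m².
— Configuration B (φ=-3.9°):
cos H₀ = −tan(-3.9°) tan(+19.400°) = 0.0240, H₀ = 1.5468 rad.
Bracket: H₀ sin φ sin δ + cos φ cos δ sin H₀ = 1.5468×-0.06802×0.33216 + 0.99768×0.94322×0.99971 = -0.034948 + 0.940759 = 0.905811.
Q̄ = (S₀/π) × [bracket] = (1361/π) × 0.905811 = 392.42 W/m².
Ratio Q̄_A / Q̄_B = 474.79 / 392.42 = 1.210.

Q̄_A / Q̄_B ≈ 1.21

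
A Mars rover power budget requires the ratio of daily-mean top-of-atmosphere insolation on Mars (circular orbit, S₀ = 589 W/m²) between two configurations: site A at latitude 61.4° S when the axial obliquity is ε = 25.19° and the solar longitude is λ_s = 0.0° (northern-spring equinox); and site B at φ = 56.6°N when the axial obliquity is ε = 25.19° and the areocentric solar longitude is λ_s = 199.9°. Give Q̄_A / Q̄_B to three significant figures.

— Configuration A (φ=-61.4°):
Solar declination: sin δ = sin ε · sin λ_s = sin 25.19° × sin 0.0° = 0.00000, so δ = +0.000°.
cos H₀ = −tan(-61.4°) tan(+0.000°) = 0.0000, H₀ = 1.5708 rad.
Bracket: H₀ sin φ sin δ + cos φ cos δ sin H₀ = 1.5708×-0.87798×0.00000 + 0.47869×1.00000×1.00000 = -0.000000 + 0.478690 = 0.478690.
Q̄ = (S₀/π) × [bracket] = (589/π) × 0.478690 = 89.747 W/m².
— Configuration B (φ=+56.6°):
sin δ = sin 25.19° × sin 199.9° = -0.14487, so δ = -8.330°.
cos H₀ = −tan(+56.6°) tan(-8.330°) = 0.2221, H₀ = 1.3469 rad.
Bracket: H₀ sin φ sin δ + cos φ cos δ sin H₀ = 1.3469×0.83485×-0.14487 + 0.55048×0.98945×0.97503 = -0.162900 + 0.531072 = 0.368172.
Q̄ = (S₀/π) × [bracket] = (589/π) × 0.368172 = 69.027 W/m².
Ratio Q̄_A / Q̄_B = 89.747 / 69.027 = 1.300.

Q̄_A / Q̄_B ≈ 1.30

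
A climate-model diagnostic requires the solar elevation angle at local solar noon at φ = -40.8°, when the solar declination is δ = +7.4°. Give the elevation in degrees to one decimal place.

41.8°

At local noon the hour angle is zero, so the zenith angle equals |φ − δ| = |-40.8° − (+7.400°)| = 48.200°.
Elevation = 90° − 48.200° = 41.8°.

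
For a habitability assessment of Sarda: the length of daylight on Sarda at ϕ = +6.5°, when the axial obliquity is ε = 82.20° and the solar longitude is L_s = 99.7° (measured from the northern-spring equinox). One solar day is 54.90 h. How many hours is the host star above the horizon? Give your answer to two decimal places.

Solar declination: sin δ = sin ε · sin L_s = sin 82.20° × sin 99.7° = 0.97658, so δ = +77.576°.
cos h₀ = −tan ϕ · tan δ = −tan(+6.5°) × tan(+77.576°) = -0.5172, so h₀ = 2.1144 rad = 121.14°.
Daylight = 2h₀/(2π) × 54.90 h = (2.1144/π) × 54.90 = 36.95 h.

36.95 h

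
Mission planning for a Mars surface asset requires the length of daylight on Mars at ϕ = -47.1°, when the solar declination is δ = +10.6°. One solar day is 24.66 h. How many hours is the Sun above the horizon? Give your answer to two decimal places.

10.74 h

cos h₀ = −tan ϕ · tan δ = −tan(-47.1°) × tan(+10.600°) = 0.2014, so h₀ = 1.3680 rad = 78.38°.
Daylight = 2h₀/(2π) × 24.66 h = (1.3680/π) × 24.66 = 10.74 h.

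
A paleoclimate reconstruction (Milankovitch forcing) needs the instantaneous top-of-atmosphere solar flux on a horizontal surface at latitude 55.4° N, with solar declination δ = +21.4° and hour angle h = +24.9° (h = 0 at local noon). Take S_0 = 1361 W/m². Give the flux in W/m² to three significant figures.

1.06e+03 W/m²

cos θ_z = sin ϕ sin δ + cos ϕ cos δ cos h = 0.300343 + 0.479549 = 0.779892.
Flux = S_0 · cos θ_z = 1361 × 0.779892 = 1061 W/m².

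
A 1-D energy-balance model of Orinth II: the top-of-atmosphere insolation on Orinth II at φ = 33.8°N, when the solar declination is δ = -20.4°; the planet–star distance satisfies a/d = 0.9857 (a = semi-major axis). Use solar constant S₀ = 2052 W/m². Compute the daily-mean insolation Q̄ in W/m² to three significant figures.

cos H₀ = −tan(+33.8°) tan(-20.400°) = 0.2490, H₀ = 1.3192 rad.
Bracket: H₀ sin φ sin δ + cos φ cos δ sin H₀ = 1.3192×0.55630×-0.34857 + 0.83098×0.93728×0.96851 = -0.255805 + 0.754335 = 0.498530.
Inverse-square distance factor (a/d)² = 0.9857² = 0.971604.
Q̄ = (S₀/π) × 0.971604 × [bracket] = (2052/π) × 0.971604 × 0.498530 = 316.4 W/m².

Q̄ ≈ 316 W/m²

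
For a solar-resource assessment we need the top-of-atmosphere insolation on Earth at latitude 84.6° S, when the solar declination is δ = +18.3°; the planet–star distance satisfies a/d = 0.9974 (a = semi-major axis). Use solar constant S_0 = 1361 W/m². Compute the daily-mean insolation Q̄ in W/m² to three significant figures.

Q̄ ≈ 0.00 W/m²

cos h₀ = −tan(-84.6°) tan(+18.300°) = 3.4986 ≥ 1 ⇒ polar night, h₀ = 0 and Q̄ = 0.
Inverse-square distance factor (a/d)² = 0.9974² = 0.994807.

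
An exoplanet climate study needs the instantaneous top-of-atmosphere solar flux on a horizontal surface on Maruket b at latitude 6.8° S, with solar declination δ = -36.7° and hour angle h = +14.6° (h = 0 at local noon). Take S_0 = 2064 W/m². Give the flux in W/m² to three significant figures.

cos θ_z = sin ϕ sin δ + cos ϕ cos δ cos h = 0.070761 + 0.770428 = 0.841189.
Flux = S_0 · cos θ_z = 2064 × 0.841189 = 1736 W/m².

1.74e+03 W/m²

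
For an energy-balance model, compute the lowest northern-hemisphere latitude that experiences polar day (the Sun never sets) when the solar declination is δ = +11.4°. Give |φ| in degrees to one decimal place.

|φ| = 78.6°

Polar day requires cos H₀ = −tan φ tan δ ≤ −1, i.e. tan φ tan δ ≥ 1.
The boundary is |tan φ| · |tan δ| = 1, so |φ| = 90° − |δ| = 90° − 11.4° = 78.6° in the northern hemisphere.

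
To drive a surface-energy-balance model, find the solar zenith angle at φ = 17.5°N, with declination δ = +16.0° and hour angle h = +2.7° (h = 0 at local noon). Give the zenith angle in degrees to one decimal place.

cos θ_z = sin φ sin δ + cos φ cos δ cos h = 0.082886 + 0.915754 = 0.998640.
θ_z = arccos(0.998640) = 3.0°.

θ_z = 3.0°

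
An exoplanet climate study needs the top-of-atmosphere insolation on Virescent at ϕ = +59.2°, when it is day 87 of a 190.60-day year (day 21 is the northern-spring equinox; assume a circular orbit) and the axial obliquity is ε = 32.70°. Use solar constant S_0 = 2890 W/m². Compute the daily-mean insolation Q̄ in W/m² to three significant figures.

Q̄ ≈ 1.13e+03 W/m²

Solar longitude: L_s = 360° × (87 − 21)/190.60 = 124.659°.
sin δ = sin 32.70° × sin 124.659° = 0.44438, so δ = +26.383°.
cos h₀ = −tan(+59.2°) tan(+26.383°) = -0.8321, h₀ = 2.5537 rad.
Bracket: h₀ sin ϕ sin δ + cos ϕ cos δ sin h₀ = 2.5537×0.85896×0.44438 + 0.51204×0.89584×0.55460 = 0.974759 + 0.254398 = 1.229157.
Q̄ = (S_0/π) × [bracket] = (2890/π) × 1.229157 = 1131 W/m².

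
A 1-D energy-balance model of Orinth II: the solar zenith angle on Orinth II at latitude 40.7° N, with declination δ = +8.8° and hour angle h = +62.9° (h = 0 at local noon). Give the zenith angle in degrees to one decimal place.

cos θ_z = sin φ sin δ + cos φ cos δ cos h = 0.099762 + 0.341299 = 0.441061.
θ_z = arccos(0.441061) = 63.8°.

θ_z = 63.8°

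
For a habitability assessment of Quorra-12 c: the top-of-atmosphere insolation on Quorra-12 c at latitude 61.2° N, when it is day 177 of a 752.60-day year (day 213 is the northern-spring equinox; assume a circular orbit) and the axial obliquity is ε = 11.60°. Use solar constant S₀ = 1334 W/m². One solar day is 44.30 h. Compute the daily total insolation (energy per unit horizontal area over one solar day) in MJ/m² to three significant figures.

Solar longitude: λ_s = 360° × (177 − 213)/752.60 = -17.220°, i.e. -17.220° + 360° = 342.780°.
sin δ = sin 11.60° × sin 342.780° = -0.05953, so δ = -3.413°.
cos H₀ = −tan(+61.2°) tan(-3.413°) = 0.1085, H₀ = 1.4621 rad.
Bracket: H₀ sin φ sin δ + cos φ cos δ sin H₀ = 1.4621×0.87631×-0.05953 + 0.48175×0.99823×0.99410 = -0.076273 + 0.478060 = 0.401787.
Q̄ = (S₀/π) × [bracket] = (1334/π) × 0.401787 = 170.61 W/m².
Daily total = Q̄ × 44.30 h × 3600 s/h = 170.61 × 44.30 × 3600 / 10⁶ = 27.21 MJ/m².

27.2 MJ/m²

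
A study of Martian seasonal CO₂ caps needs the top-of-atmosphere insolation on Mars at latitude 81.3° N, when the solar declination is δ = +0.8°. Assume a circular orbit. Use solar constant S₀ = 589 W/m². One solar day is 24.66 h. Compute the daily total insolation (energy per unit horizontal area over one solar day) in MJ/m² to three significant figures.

2.89 MJ/m²

cos H₀ = −tan(+81.3°) tan(+0.800°) = -0.0913, H₀ = 1.6622 rad.
Bracket: H₀ sin φ sin δ + cos φ cos δ sin H₀ = 1.6622×0.98849×0.01396 + 0.15126×0.99990×0.99583 = 0.022937 + 0.150614 = 0.173551.
Q̄ = (S₀/π) × [bracket] = (589/π) × 0.173551 = 32.538 W/m².
Daily total = Q̄ × 24.66 h × 3600 s/h = 32.538 × 24.66 × 3600 / 10⁶ = 2.889 MJ/m².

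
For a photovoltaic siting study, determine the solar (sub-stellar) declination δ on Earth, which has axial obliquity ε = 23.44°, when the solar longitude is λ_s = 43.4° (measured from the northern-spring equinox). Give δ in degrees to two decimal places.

sin δ = sin ε · sin λ_s = sin 23.44° × sin 43.4° = 0.273316.
δ = arcsin(0.273316) = +15.86°.

δ = +15.86°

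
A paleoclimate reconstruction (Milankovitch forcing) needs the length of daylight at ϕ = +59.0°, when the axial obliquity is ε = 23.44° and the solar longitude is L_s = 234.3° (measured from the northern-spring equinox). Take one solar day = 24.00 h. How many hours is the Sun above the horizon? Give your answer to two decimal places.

7.38 h

Solar declination: sin δ = sin ε · sin L_s = sin 23.44° × sin 234.3° = -0.32304, so δ = -18.847°.
cos h₀ = −tan ϕ · tan δ = −tan(+59.0°) × tan(-18.847°) = 0.5681, so h₀ = 0.9666 rad = 55.38°.
Daylight = 2h₀/(2π) × 24.00 h = (0.9666/π) × 24.00 = 7.38 h.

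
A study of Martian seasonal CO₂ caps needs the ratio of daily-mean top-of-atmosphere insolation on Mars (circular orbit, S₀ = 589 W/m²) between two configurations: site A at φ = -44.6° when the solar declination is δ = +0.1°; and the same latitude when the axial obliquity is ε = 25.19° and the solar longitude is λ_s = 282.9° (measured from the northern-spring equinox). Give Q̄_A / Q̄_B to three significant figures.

Q̄_A / Q̄_B ≈ 0.606

— Configuration A (φ=-44.6°):
cos H₀ = −tan(-44.6°) tan(+0.100°) = 0.0017, H₀ = 1.5691 rad.
Bracket: H₀ sin φ sin δ + cos φ cos δ sin H₀ = 1.5691×-0.70215×0.00175 + 0.71203×1.00000×1.00000 = -0.001928 + 0.712030 = 0.710102.
Q̄ = (S₀/π) × [bracket] = (589/π) × 0.710102 = 133.13 W/m².
— Configuration B (φ=-44.6°):
Solar declination: sin δ = sin ε · sin λ_s = sin 25.19° × sin 282.9° = -0.41488, so δ = -24.512°.
cos H₀ = −tan(-44.6°) tan(-24.512°) = -0.4497, H₀ = 2.0372 rad.
Bracket: H₀ sin φ sin δ + cos φ cos δ sin H₀ = 2.0372×-0.70215×-0.41488 + 0.71203×0.90988×0.89320 = 0.593453 + 0.578670 = 1.172123.
Q̄ = (S₀/π) × [bracket] = (589/π) × 1.172123 = 219.75 W/m².
Ratio Q̄_A / Q̄_B = 133.13 / 219.75 = 0.6058.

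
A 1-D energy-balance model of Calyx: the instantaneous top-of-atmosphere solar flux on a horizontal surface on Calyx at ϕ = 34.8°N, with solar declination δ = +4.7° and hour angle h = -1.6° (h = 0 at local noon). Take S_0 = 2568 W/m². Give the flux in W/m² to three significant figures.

cos θ_z = sin ϕ sin δ + cos ϕ cos δ cos h = 0.046763 + 0.818069 = 0.864832.
Flux = S_0 · cos θ_z = 2568 × 0.864832 = 2221 W/m².

2.22e+03 W/m²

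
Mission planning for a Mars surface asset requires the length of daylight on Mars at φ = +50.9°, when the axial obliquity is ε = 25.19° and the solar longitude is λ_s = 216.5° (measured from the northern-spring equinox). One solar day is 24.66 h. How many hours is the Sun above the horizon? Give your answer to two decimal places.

9.76 h

Solar declination: sin δ = sin ε · sin λ_s = sin 25.19° × sin 216.5° = -0.25317, so δ = -14.665°.
cos H₀ = −tan φ · tan δ = −tan(+50.9°) × tan(-14.665°) = 0.3220, so H₀ = 1.2429 rad = 71.22°.
Daylight = 2H₀/(2π) × 24.66 h = (1.2429/π) × 24.66 = 9.76 h.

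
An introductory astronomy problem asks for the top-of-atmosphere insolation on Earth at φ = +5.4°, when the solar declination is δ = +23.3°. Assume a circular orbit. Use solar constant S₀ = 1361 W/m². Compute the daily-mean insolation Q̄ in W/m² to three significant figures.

Q̄ ≈ 422 W/m²

cos H₀ = −tan(+5.4°) tan(+23.300°) = -0.0407, H₀ = 1.6115 rad.
Bracket: H₀ sin φ sin δ + cos φ cos δ sin H₀ = 1.6115×0.09411×0.39555 + 0.99556×0.91845×0.99917 = 0.059988 + 0.913613 = 0.973601.
Q̄ = (S₀/π) × [bracket] = (1361/π) × 0.973601 = 421.8 W/m².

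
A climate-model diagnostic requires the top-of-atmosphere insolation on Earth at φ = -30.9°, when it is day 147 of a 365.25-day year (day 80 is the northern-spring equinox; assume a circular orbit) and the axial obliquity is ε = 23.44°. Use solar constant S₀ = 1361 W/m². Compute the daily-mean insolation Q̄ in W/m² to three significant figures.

Solar longitude: λ_s = 360° × (147 − 80)/365.25 = 66.037°.
sin δ = sin 23.44° × sin 66.037° = 0.36350, so δ = +21.315°.
cos H₀ = −tan(-30.9°) tan(+21.315°) = 0.2335, H₀ = 1.3351 rad.
Bracket: H₀ sin φ sin δ + cos φ cos δ sin H₀ = 1.3351×-0.51354×0.36350 + 0.85806×0.93159×0.97235 = -0.249226 + 0.777258 = 0.528032.
Q̄ = (S₀/π) × [bracket] = (1361/π) × 0.528032 = 228.8 W/m².

Q̄ ≈ 229 W/m²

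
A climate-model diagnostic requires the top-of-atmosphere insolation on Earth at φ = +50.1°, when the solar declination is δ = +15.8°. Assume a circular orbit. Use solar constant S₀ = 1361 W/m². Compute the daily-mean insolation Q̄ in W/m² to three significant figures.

Q̄ ≈ 425 W/m²

cos H₀ = −tan(+50.1°) tan(+15.800°) = -0.3384, H₀ = 1.9160 rad.
Bracket: H₀ sin φ sin δ + cos φ cos δ sin H₀ = 1.9160×0.76717×0.27228 + 0.64145×0.96222×0.94099 = 0.400224 + 0.580794 = 0.981018.
Q̄ = (S₀/π) × [bracket] = (1361/π) × 0.981018 = 425.0 W/m².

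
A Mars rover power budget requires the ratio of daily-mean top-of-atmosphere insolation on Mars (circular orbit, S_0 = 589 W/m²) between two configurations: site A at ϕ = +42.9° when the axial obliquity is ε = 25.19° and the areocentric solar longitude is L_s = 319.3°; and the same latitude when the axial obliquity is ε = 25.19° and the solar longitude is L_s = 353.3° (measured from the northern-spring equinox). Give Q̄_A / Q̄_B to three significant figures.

Q̄_A / Q̄_B ≈ 0.637

— Configuration A (ϕ=+42.9°):
sin δ = sin 25.19° × sin 319.3° = -0.27755, so δ = -16.114°.
cos h₀ = −tan(+42.9°) tan(-16.114°) = 0.2685, h₀ = 1.2990 rad.
Bracket: h₀ sin ϕ sin δ + cos ϕ cos δ sin h₀ = 1.2990×0.68072×-0.27755 + 0.73254×0.96071×0.96329 = -0.245425 + 0.677924 = 0.432499.
Q̄ = (S_0/π) × [bracket] = (589/π) × 0.432499 = 81.087 W/m².
— Configuration B (ϕ=+42.9°):
Solar declination: sin δ = sin ε · sin L_s = sin 25.19° × sin 353.3° = -0.04966, so δ = -2.846°.
cos h₀ = −tan(+42.9°) tan(-2.846°) = 0.0462, h₀ = 1.5246 rad.
Bracket: h₀ sin ϕ sin δ + cos ϕ cos δ sin h₀ = 1.5246×0.68072×-0.04966 + 0.73254×0.99877×0.99893 = -0.051538 + 0.730856 = 0.679318.
Q̄ = (S_0/π) × [bracket] = (589/π) × 0.679318 = 127.36 W/m².
Ratio Q̄_A / Q̄_B = 81.087 / 127.36 = 0.6367.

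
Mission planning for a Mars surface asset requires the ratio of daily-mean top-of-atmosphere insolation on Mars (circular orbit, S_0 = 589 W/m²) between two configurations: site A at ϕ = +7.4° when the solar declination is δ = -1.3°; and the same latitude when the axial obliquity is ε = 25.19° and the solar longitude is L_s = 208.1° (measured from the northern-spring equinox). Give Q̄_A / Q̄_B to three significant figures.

Q̄_A / Q̄_B ≈ 1.06

— Configuration A (ϕ=+7.4°):
cos h₀ = −tan(+7.4°) tan(-1.300°) = 0.0029, h₀ = 1.5678 rad.
Bracket: h₀ sin ϕ sin δ + cos ϕ cos δ sin h₀ = 1.5678×0.12880×-0.02269 + 0.99167×0.99974×1.00000 = -0.004582 + 0.991412 = 0.986830.
Q̄ = (S_0/π) × [bracket] = (589/π) × 0.986830 = 185.02 W/m².
— Configuration B (ϕ=+7.4°):
Solar declination: sin δ = sin ε · sin L_s = sin 25.19° × sin 208.1° = -0.20047, so δ = -11.565°.
cos h₀ = −tan(+7.4°) tan(-11.565°) = 0.0266, h₀ = 1.5442 rad.
Bracket: h₀ sin ϕ sin δ + cos ϕ cos δ sin h₀ = 1.5442×0.12880×-0.20047 + 0.99167×0.97970×0.99965 = -0.039872 + 0.971199 = 0.931327.
Q̄ = (S_0/π) × [bracket] = (589/π) × 0.931327 = 174.61 W/m².
Ratio Q̄_A / Q̄_B = 185.02 / 174.61 = 1.060.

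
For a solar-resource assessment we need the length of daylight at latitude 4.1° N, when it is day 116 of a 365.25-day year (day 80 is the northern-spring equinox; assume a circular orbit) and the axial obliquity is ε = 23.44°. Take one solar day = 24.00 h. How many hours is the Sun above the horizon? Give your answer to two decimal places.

Solar longitude: λ_s = 360° × (116 − 80)/365.25 = 35.483°.
sin δ = sin 23.44° × sin 35.483° = 0.23090, so δ = +13.350°.
cos H₀ = −tan φ · tan δ = −tan(+4.1°) × tan(+13.350°) = -0.0170, so H₀ = 1.5878 rad = 90.97°.
Daylight = 2H₀/(2π) × 24.00 h = (1.5878/π) × 24.00 = 12.13 h.

12.13 h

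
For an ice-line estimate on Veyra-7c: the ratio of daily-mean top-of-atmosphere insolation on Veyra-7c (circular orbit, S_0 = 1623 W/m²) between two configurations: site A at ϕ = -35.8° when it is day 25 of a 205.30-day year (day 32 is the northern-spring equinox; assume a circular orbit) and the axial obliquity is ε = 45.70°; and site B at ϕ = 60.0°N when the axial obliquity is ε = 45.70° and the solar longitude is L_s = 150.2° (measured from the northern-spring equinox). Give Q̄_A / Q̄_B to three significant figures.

Q̄_A / Q̄_B ≈ 0.895

— Configuration A (ϕ=-35.8°):
Solar longitude: L_s = 360° × (25 − 32)/205.30 = -12.275°, i.e. -12.275° + 360° = 347.725°.
sin δ = sin 45.70° × sin 347.725° = -0.15216, so δ = -8.752°.
cos h₀ = −tan(-35.8°) tan(-8.752°) = -0.1110, h₀ = 1.6821 rad.
Bracket: h₀ sin ϕ sin δ + cos ϕ cos δ sin h₀ = 1.6821×-0.58496×-0.15216 + 0.81106×0.98836×0.99382 = 0.149720 + 0.796665 = 0.946385.
Q̄ = (S_0/π) × [bracket] = (1623/π) × 0.946385 = 488.92 W/m².
— Configuration B (ϕ=+60.0°):
Solar declination: sin δ = sin ε · sin L_s = sin 45.70° × sin 150.2° = 0.35568, so δ = +20.835°.
cos h₀ = −tan(+60.0°) tan(+20.835°) = -0.6592, h₀ = 2.2905 rad.
Bracket: h₀ sin ϕ sin δ + cos ϕ cos δ sin h₀ = 2.2905×0.86603×0.35568 + 0.50000×0.93461×0.75200 = 0.705542 + 0.351413 = 1.056955.
Q̄ = (S_0/π) × [bracket] = (1623/π) × 1.056955 = 546.04 W/m².
Ratio Q̄_A / Q̄_B = 488.92 / 546.04 = 0.8954.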